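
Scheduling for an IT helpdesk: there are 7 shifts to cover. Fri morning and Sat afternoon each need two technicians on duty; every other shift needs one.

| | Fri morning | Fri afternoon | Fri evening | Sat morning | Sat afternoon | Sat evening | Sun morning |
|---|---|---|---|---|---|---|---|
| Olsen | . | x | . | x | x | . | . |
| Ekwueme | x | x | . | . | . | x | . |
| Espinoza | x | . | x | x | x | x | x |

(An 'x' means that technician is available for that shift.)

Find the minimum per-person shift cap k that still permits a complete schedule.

With 3 technicians and 9 worker-slots to fill, someone must work at least ⌈9/3⌉ = 3 shifts, so k ≥ 3.
k = 3 fails: Shifts {Fri morning, Fri evening, Sat afternoon, Sun morning} need 6 worker-slots in total, but the technicians available for any of those shifts (Olsen, Ekwueme, and Espinoza) can supply at most 5 among them. So no valid schedule exists.
k = 4 works: Fri morning→Ekwueme+Espinoza, Fri afternoon→Olsen, Fri evening→Espinoza, Sat morning→Olsen, Sat afternoon→Olsen+Espinoza, Sat evening→Ekwueme, Sun morning→Espinoza.
Loads: Olsen 3, Ekwueme 2, Espinoza 4 — all ≤ 4.

4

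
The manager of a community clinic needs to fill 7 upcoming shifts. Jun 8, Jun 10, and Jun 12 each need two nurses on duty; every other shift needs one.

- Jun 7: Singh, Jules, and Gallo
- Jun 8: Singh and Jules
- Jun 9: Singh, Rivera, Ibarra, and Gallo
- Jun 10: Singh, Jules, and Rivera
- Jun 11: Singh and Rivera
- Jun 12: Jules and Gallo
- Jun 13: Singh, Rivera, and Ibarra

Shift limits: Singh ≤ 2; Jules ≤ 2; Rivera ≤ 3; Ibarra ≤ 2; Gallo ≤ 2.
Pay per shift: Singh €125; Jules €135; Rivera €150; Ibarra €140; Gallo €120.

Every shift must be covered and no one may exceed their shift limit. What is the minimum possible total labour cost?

Jun 8 can only be covered by Singh and Jules, so that assignment is forced.
Jun 12 can only be covered by Jules and Gallo, so that assignment is forced.
Picking the cheapest available nurse for each shift independently would cost €1265, but that ignores the shift limits.
An optimal schedule: Jun 7→Gallo, Jun 8→Singh+Jules, Jun 9→Ibarra, Jun 10→Singh+Rivera, Jun 11→Rivera, Jun 12→Gallo+Jules, Jun 13→Ibarra.
Total: 120 + 125 + 135 + 140 + 125 + 150 + 150 + 120 + 135 + 140 = €1340.

€1340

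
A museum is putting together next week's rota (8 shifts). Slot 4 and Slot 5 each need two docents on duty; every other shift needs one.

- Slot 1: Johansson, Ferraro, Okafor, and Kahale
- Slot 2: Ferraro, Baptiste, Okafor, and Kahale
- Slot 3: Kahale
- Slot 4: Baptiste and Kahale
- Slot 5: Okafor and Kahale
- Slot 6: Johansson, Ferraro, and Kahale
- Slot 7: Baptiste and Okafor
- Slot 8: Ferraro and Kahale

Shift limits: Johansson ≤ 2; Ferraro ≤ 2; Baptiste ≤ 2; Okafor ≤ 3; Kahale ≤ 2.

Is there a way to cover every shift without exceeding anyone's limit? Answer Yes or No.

Total capacity is 11 and 10 slots are needed, so capacity alone doesn't rule it out.
Shifts {Slot 3, Slot 4, Slot 5} need 5 worker-slots in total, but the docents available for any of those shifts (Baptiste, Okafor, and Kahale) can supply at most 4 among them. So no valid schedule exists.

No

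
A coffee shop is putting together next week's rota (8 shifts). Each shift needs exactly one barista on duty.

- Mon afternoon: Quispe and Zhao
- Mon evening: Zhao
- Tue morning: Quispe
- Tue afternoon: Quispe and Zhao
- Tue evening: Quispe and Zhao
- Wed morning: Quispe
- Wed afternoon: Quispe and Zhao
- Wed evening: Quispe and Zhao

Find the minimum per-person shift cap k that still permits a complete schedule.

With 2 baristas and 8 worker-slots to fill, someone must work at least ⌈8/2⌉ = 4 shifts, so k ≥ 4.
k = 4 works: Mon afternoon→Quispe, Mon evening→Zhao, Tue morning→Quispe, Tue afternoon→Quispe, Tue evening→Zhao, Wed morning→Quispe, Wed afternoon→Zhao, Wed evening→Zhao.
Loads: Quispe 4, Zhao 4 — all ≤ 4.

4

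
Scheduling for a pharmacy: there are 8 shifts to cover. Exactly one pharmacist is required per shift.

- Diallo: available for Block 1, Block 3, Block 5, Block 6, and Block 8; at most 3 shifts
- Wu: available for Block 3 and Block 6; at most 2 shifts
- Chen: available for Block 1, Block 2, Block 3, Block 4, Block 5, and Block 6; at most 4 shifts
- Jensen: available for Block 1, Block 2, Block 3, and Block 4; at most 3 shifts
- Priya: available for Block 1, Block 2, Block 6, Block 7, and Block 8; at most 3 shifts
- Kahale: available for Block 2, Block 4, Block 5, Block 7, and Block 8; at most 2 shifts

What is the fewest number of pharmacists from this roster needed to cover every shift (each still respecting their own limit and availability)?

3

8 slots to fill and no one can take more than 4, so at least ⌈8/4⌉ = 2 pharmacists are needed.
Any 2 pharmacists together have capacity at most 4+3 = 7 < 8 slots, so 2 can never suffice.
Diallo, Chen, and Priya alone can cover everything: Block 1→Chen, Block 2→Chen, Block 3→Diallo, Block 4→Chen, Block 5→Diallo, Block 6→Chen, Block 7→Priya, Block 8→Diallo.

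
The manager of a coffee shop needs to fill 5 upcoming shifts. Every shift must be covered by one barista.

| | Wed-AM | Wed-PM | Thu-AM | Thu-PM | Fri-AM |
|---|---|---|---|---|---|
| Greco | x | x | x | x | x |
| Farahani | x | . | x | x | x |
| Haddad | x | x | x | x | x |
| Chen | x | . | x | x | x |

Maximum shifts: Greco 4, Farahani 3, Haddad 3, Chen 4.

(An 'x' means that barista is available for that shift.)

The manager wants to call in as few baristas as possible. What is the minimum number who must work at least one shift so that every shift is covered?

2

5 slots to fill and no one can take more than 4, so at least ⌈5/4⌉ = 2 baristas are needed.
Greco and Farahani alone can cover everything: Wed-AM→Greco, Wed-PM→Greco, Thu-AM→Greco, Thu-PM→Greco, Fri-AM→Farahani.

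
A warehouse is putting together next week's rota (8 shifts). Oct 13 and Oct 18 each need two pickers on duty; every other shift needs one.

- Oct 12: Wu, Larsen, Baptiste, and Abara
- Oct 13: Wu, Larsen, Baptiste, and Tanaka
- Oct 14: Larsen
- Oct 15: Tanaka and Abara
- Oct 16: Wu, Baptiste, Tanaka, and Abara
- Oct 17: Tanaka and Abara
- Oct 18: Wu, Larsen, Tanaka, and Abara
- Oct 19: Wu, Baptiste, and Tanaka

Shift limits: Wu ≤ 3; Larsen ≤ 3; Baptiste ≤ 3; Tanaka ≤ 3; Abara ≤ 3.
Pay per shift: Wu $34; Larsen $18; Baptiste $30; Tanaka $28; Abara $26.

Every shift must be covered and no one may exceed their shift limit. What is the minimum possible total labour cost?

$246

Oct 14 can only be covered by Larsen, so that assignment is forced.
Picking the cheapest available picker for each shift independently would cost $232, but that ignores the shift limits.
An optimal schedule: Oct 12→Larsen, Oct 13→Tanaka+Baptiste, Oct 14→Larsen, Oct 15→Abara, Oct 16→Abara, Oct 17→Abara, Oct 18→Larsen+Tanaka, Oct 19→Tanaka.
Total: 18 + 28 + 30 + 18 + 26 + 26 + 26 + 18 + 28 + 28 = $246.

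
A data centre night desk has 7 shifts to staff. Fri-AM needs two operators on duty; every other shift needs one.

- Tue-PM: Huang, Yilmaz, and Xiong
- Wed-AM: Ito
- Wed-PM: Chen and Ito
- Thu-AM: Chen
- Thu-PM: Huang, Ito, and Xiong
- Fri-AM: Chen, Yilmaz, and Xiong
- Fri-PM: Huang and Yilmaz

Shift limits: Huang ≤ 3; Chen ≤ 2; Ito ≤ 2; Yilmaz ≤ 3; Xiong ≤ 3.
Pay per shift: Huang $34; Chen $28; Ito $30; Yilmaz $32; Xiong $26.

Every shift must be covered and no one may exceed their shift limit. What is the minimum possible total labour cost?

$226

Wed-AM can only be covered by Ito, so that assignment is forced.
Thu-AM can only be covered by Chen, so that assignment is forced.
Picking the cheapest available operator for each shift independently would cost $224, but that ignores the shift limits.
An optimal schedule: Tue-PM→Xiong, Wed-AM→Ito, Wed-PM→Ito, Thu-AM→Chen, Thu-PM→Xiong, Fri-AM→Xiong+Chen, Fri-PM→Yilmaz.
Total: 26 + 30 + 30 + 28 + 26 + 26 + 28 + 32 = $226.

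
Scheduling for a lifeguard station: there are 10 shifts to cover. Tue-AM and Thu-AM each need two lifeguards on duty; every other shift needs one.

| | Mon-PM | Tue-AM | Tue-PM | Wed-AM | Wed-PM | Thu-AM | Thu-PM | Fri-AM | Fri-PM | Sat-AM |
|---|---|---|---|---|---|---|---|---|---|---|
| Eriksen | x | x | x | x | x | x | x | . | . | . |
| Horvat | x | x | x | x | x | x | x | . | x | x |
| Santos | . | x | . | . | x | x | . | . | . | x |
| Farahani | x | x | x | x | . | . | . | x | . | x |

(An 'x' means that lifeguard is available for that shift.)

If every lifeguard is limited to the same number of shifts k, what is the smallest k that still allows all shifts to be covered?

3

With 4 lifeguards and 12 worker-slots to fill, someone must work at least ⌈12/4⌉ = 3 shifts, so k ≥ 3.
k = 3 works: Mon-PM→Eriksen, Tue-AM→Santos+Farahani, Tue-PM→Eriksen, Wed-AM→Horvat, Wed-PM→Santos, Thu-AM→Horvat+Santos, Thu-PM→Eriksen, Fri-AM→Farahani, Fri-PM→Horvat, Sat-AM→Farahani.
Loads: Eriksen 3, Horvat 3, Santos 3, Farahani 3 — all ≤ 3.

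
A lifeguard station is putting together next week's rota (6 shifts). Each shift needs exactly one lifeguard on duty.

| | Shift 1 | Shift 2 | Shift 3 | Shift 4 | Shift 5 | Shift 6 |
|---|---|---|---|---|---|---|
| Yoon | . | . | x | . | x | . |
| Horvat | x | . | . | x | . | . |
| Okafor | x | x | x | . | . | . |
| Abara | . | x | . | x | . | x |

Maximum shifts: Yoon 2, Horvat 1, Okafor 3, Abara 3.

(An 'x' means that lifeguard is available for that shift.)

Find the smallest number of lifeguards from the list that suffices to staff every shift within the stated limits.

6 slots to fill and no one can take more than 3, so at least ⌈6/3⌉ = 2 lifeguards are needed.
Shifts {Shift 1, Shift 4, Shift 5} need 3 slots, but among the lifeguards available for them (Yoon, Horvat, Okafor, and Abara) any 2 together supply at most 2. So 2 lifeguards are not enough.
Yoon, Horvat, and Abara alone can cover everything: Shift 1→Horvat, Shift 2→Abara, Shift 3→Yoon, Shift 4→Abara, Shift 5→Yoon, Shift 6→Abara.

3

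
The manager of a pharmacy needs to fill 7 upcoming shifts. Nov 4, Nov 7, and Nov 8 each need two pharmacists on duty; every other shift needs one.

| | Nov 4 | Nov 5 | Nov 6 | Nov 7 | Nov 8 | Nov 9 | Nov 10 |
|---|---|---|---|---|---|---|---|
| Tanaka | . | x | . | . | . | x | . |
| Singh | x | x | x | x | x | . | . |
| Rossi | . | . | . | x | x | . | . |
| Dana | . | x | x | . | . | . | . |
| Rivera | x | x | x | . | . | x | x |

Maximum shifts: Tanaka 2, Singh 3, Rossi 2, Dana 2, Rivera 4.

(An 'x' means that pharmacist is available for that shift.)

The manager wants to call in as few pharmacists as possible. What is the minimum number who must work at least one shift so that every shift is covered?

4

10 slots to fill and no one can take more than 4, so at least ⌈10/4⌉ = 3 pharmacists are needed.
Any 3 pharmacists together have capacity at most 4+3+2 = 9 < 10 slots, so 3 can never suffice.
Tanaka, Singh, Rossi, and Rivera alone can cover everything: Nov 4→Singh+Rivera, Nov 5→Tanaka, Nov 6→Rivera, Nov 7→Singh+Rossi, Nov 8→Singh+Rossi, Nov 9→Tanaka, Nov 10→Rivera.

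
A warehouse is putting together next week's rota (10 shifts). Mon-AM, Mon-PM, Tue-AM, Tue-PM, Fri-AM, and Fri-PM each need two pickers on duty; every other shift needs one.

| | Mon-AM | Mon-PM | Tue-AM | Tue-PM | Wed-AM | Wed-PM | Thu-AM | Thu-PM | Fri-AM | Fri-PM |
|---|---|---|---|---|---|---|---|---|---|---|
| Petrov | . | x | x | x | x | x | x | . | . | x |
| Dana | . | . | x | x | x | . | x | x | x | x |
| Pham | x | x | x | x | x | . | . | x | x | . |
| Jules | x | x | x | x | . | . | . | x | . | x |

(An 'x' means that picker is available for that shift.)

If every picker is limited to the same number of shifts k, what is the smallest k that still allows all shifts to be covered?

With 4 pickers and 16 worker-slots to fill, someone must work at least ⌈16/4⌉ = 4 shifts, so k ≥ 4.
k = 4 works: Mon-AM→Pham+Jules, Mon-PM→Petrov+Pham, Tue-AM→Dana+Jules, Tue-PM→Pham+Jules, Wed-AM→Petrov, Wed-PM→Petrov, Thu-AM→Petrov, Thu-PM→Dana, Fri-AM→Dana+Pham, Fri-PM→Dana+Jules.
Loads: Petrov 4, Dana 4, Pham 4, Jules 4 — all ≤ 4.

4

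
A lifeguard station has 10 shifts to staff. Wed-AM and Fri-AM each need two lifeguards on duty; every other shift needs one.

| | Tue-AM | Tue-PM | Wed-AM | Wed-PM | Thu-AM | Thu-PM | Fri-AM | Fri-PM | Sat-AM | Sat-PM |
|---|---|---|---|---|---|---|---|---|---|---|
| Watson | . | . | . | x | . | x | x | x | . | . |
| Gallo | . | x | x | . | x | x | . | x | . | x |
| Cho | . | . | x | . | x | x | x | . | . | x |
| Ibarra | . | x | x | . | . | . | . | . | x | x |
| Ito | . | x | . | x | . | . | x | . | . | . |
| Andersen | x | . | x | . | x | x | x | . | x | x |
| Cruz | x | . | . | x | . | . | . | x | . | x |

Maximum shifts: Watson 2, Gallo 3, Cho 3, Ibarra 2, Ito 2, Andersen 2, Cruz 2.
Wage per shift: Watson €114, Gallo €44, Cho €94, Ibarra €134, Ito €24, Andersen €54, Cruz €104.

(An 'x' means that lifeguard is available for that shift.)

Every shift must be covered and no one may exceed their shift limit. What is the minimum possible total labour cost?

Picking the cheapest available lifeguard for each shift independently would cost €508, but that ignores the shift limits.
An optimal schedule: Tue-AM→Andersen, Tue-PM→Ito, Wed-AM→Gallo+Cho, Wed-PM→Cruz, Thu-AM→Gallo, Thu-PM→Cho, Fri-AM→Ito+Cho, Fri-PM→Gallo, Sat-AM→Andersen, Sat-PM→Cruz.
Total: 54 + 24 + 44 + 94 + 104 + 44 + 94 + 24 + 94 + 44 + 54 + 104 = €778.

€778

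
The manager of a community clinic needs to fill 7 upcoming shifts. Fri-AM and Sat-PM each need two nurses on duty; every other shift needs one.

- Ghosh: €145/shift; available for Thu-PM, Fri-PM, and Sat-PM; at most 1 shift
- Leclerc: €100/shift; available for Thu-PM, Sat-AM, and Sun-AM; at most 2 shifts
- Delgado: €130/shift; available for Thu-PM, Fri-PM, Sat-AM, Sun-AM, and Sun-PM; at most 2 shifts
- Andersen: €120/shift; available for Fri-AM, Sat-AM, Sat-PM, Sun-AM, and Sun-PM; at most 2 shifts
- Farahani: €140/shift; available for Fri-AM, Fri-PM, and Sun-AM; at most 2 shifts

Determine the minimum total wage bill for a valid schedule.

Fri-AM can only be covered by Andersen and Farahani, so that assignment is forced.
Sat-PM can only be covered by Ghosh and Andersen, so that assignment is forced.
Picking the cheapest available nurse for each shift independently would cost €1075, but that ignores the shift limits.
An optimal schedule: Thu-PM→Leclerc, Fri-AM→Andersen+Farahani, Fri-PM→Delgado, Sat-AM→Leclerc, Sat-PM→Ghosh+Andersen, Sun-AM→Farahani, Sun-PM→Delgado.
Total: 100 + 120 + 140 + 130 + 100 + 145 + 120 + 140 + 130 = €1125.

€1125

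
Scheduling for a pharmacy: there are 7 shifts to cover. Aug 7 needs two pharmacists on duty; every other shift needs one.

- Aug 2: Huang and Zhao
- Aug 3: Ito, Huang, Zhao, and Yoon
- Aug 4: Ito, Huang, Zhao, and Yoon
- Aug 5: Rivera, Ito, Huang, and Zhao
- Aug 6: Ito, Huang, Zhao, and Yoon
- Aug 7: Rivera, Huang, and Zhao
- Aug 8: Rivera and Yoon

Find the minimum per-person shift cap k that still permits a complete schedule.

2

With 5 pharmacists and 8 worker-slots to fill, someone must work at least ⌈8/5⌉ = 2 shifts, so k ≥ 2.
k = 2 works: Aug 2→Huang, Aug 3→Ito, Aug 4→Ito, Aug 5→Zhao, Aug 6→Zhao, Aug 7→Rivera+Huang, Aug 8→Rivera.
Loads: Rivera 2, Ito 2, Huang 2, Zhao 2, Yoon 0 — all ≤ 2.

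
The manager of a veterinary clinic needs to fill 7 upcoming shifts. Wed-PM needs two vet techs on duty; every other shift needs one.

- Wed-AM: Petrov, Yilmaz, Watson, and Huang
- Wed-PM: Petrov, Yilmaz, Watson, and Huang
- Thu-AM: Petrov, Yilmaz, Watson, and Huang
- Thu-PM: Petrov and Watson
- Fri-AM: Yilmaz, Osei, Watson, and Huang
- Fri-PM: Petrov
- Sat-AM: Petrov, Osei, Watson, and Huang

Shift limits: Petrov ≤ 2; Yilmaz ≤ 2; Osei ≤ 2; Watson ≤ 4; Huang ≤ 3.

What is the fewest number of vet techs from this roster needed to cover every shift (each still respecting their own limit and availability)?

3

8 slots to fill and no one can take more than 4, so at least ⌈8/4⌉ = 2 vet techs are needed.
Any 2 vet techs together have capacity at most 4+3 = 7 < 8 slots, so 2 can never suffice.
Petrov, Yilmaz, and Watson alone can cover everything: Wed-AM→Watson, Wed-PM→Yilmaz+Watson, Thu-AM→Watson, Thu-PM→Petrov, Fri-AM→Yilmaz, Fri-PM→Petrov, Sat-AM→Watson.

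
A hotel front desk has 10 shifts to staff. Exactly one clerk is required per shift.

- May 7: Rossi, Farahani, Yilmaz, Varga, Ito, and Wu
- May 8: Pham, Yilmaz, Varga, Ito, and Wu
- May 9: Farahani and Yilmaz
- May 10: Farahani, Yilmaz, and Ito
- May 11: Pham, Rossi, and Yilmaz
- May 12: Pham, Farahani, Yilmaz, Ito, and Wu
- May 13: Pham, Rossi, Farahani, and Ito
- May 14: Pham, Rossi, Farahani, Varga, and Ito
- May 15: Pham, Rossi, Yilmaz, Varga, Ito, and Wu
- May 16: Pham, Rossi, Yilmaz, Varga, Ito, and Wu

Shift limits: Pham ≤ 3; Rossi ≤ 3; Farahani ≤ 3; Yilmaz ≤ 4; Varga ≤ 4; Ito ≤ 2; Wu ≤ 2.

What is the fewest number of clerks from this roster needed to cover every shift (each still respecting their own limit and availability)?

10 slots to fill and no one can take more than 4, so at least ⌈10/4⌉ = 3 clerks are needed.
Pham, Rossi, and Yilmaz alone can cover everything: May 7→Rossi, May 8→Pham, May 9→Yilmaz, May 10→Yilmaz, May 11→Rossi, May 12→Pham, May 13→Pham, May 14→Rossi, May 15→Yilmaz, May 16→Yilmaz.

3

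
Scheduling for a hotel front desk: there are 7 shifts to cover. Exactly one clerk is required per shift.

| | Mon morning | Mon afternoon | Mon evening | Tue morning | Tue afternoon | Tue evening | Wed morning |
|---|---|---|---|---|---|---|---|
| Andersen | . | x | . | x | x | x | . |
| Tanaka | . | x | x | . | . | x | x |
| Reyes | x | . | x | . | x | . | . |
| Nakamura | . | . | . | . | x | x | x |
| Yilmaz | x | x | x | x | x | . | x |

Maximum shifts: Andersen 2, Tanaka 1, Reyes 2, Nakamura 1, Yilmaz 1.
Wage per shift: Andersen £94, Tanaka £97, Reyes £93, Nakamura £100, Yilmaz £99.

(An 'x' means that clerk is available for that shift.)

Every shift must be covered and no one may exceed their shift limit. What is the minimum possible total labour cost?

£670

Picking the cheapest available clerk for each shift independently would cost £658, but that ignores the shift limits.
An optimal schedule: Mon morning→Reyes, Mon afternoon→Andersen, Mon evening→Tanaka, Tue morning→Andersen, Tue afternoon→Reyes, Tue evening→Nakamura, Wed morning→Yilmaz.
Total: 93 + 94 + 97 + 94 + 93 + 100 + 99 = £670.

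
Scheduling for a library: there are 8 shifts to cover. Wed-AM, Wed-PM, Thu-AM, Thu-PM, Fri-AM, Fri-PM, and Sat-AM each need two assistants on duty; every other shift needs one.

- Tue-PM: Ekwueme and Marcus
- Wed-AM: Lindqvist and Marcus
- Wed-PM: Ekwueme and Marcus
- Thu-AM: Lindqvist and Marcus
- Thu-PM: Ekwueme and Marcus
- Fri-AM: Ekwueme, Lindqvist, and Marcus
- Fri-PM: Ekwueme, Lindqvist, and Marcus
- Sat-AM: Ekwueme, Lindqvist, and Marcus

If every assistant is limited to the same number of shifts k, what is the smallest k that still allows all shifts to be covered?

5

With 3 assistants and 15 worker-slots to fill, someone must work at least ⌈15/3⌉ = 5 shifts, so k ≥ 5.
k = 5 works: Tue-PM→Ekwueme, Wed-AM→Lindqvist+Marcus, Wed-PM→Ekwueme+Marcus, Thu-AM→Lindqvist+Marcus, Thu-PM→Ekwueme+Marcus, Fri-AM→Ekwueme+Lindqvist, Fri-PM→Ekwueme+Lindqvist, Sat-AM→Lindqvist+Marcus.
Loads: Ekwueme 5, Lindqvist 5, Marcus 5 — all ≤ 5.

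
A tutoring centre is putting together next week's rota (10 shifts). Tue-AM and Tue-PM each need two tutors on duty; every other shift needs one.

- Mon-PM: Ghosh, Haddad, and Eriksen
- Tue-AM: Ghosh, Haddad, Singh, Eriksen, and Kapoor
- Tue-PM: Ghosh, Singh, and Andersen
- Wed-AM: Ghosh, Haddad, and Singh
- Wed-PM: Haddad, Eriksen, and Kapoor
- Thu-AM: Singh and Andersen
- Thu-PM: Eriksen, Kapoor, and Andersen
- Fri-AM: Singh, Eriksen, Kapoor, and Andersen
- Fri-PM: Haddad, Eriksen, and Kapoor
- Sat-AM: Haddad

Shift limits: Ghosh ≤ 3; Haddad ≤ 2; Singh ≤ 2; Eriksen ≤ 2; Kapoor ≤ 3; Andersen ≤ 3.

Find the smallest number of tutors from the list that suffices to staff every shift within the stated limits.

12 slots to fill and no one can take more than 3, so at least ⌈12/3⌉ = 4 tutors are needed.
Any 4 tutors together have capacity at most 3+3+3+2 = 11 < 12 slots, so 4 can never suffice.
Ghosh, Haddad, Singh, Eriksen, and Kapoor alone can cover everything: Mon-PM→Ghosh, Tue-AM→Eriksen+Kapoor, Tue-PM→Ghosh+Singh, Wed-AM→Ghosh, Wed-PM→Haddad, Thu-AM→Singh, Thu-PM→Eriksen, Fri-AM→Kapoor, Fri-PM→Kapoor, Sat-AM→Haddad.

5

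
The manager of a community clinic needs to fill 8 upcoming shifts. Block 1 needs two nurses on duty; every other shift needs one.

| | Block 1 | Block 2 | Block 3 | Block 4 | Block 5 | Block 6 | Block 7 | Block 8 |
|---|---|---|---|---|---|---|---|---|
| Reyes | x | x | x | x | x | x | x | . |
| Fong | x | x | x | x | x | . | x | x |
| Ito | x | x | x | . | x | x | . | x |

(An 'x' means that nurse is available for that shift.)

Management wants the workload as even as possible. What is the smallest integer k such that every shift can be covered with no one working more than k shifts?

3

With 3 nurses and 9 worker-slots to fill, someone must work at least ⌈9/3⌉ = 3 shifts, so k ≥ 3.
k = 3 works: Block 1→Fong+Ito, Block 2→Fong, Block 3→Ito, Block 4→Reyes, Block 5→Ito, Block 6→Reyes, Block 7→Reyes, Block 8→Fong.
Loads: Reyes 3, Fong 3, Ito 3 — all ≤ 3.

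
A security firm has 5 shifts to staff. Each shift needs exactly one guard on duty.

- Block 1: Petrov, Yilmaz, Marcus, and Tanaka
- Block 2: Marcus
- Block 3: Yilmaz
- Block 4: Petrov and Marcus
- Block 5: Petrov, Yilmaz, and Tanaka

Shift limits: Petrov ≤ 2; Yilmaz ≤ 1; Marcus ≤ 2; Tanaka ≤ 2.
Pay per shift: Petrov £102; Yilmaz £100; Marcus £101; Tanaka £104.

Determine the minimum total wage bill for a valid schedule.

£506

Block 2 can only be covered by Marcus, so that assignment is forced.
Block 3 can only be covered by Yilmaz, so that assignment is forced.
Picking the cheapest available guard for each shift independently would cost £502, but that ignores the shift limits.
An optimal schedule: Block 1→Marcus, Block 2→Marcus, Block 3→Yilmaz, Block 4→Petrov, Block 5→Petrov.
Total: 101 + 101 + 100 + 102 + 102 = £506.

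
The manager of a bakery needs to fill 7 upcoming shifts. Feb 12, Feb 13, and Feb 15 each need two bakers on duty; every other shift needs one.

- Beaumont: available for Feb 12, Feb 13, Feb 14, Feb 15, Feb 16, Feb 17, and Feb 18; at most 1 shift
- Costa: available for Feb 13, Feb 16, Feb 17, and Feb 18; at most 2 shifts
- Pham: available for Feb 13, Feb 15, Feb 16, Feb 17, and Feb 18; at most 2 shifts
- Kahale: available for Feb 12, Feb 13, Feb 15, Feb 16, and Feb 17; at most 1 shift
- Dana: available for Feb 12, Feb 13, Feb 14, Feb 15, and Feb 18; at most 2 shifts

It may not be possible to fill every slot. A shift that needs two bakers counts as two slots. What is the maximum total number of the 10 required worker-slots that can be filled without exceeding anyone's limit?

Total capacity across all bakers is 1+2+2+1+2 = 8, and 10 slots are needed, so at most 8 can be filled.
An assignment achieving 8: Feb 12→Kahale+Dana, Feb 14→Beaumont, Feb 15→Pham+Dana, Feb 16→Costa, Feb 17→Costa, Feb 18→Pham.
Loads: Beaumont 1/1, Costa 2/2, Pham 2/2, Kahale 1/1, Dana 2/2.

8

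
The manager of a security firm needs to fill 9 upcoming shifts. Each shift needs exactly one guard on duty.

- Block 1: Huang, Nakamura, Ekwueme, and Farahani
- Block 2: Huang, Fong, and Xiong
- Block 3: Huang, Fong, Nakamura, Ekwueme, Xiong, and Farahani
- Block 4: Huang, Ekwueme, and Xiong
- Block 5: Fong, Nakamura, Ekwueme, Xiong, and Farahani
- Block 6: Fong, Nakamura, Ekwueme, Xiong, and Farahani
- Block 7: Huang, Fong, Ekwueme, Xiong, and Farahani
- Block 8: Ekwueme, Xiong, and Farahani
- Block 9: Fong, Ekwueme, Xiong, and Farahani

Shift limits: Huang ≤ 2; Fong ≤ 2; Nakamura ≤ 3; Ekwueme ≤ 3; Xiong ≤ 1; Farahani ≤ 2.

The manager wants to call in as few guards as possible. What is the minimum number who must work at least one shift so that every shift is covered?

4

9 slots to fill and no one can take more than 3, so at least ⌈9/3⌉ = 3 guards are needed.
Any 3 guards together have capacity at most 3+3+2 = 8 < 9 slots, so 3 can never suffice.
Huang, Fong, Nakamura, and Ekwueme alone can cover everything: Block 1→Nakamura, Block 2→Huang, Block 3→Nakamura, Block 4→Huang, Block 5→Fong, Block 6→Nakamura, Block 7→Ekwueme, Block 8→Ekwueme, Block 9→Fong.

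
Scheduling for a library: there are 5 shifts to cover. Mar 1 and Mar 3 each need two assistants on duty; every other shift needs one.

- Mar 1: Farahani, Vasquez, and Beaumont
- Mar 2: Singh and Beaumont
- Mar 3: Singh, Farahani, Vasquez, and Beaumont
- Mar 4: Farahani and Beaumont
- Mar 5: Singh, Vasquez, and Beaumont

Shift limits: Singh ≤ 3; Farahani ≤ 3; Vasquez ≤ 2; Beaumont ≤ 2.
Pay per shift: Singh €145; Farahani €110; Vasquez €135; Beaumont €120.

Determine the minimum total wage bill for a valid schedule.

€840

Picking the cheapest available assistant for each shift independently would cost €810, but that ignores the shift limits.
An optimal schedule: Mar 1→Farahani+Beaumont, Mar 2→Beaumont, Mar 3→Farahani+Vasquez, Mar 4→Farahani, Mar 5→Vasquez.
Total: 110 + 120 + 120 + 110 + 135 + 110 + 135 = €840.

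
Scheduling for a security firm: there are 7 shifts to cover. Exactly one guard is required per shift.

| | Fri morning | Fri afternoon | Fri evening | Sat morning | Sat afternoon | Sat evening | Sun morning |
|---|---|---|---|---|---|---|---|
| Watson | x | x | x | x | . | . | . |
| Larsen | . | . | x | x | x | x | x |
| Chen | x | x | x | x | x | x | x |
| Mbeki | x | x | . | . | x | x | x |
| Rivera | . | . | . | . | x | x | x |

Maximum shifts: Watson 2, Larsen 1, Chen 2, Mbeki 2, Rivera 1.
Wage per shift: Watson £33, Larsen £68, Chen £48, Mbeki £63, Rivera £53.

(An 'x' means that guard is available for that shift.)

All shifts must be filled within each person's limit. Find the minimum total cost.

Picking the cheapest available guard for each shift independently would cost £276, but that ignores the shift limits.
An optimal schedule: Fri morning→Watson, Fri afternoon→Watson, Fri evening→Chen, Sat morning→Chen, Sat afternoon→Rivera, Sat evening→Mbeki, Sun morning→Mbeki.
Total: 33 + 33 + 48 + 48 + 53 + 63 + 63 = £341.

£341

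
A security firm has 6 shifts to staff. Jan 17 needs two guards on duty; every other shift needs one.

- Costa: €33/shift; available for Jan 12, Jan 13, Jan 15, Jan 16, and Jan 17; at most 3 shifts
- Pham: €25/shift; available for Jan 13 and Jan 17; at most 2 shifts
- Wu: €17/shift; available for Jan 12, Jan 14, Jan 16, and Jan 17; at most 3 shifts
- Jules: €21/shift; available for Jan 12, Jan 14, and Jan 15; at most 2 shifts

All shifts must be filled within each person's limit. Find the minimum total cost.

€143

Picking the cheapest available guard for each shift independently would cost €139, but that ignores the shift limits.
An optimal schedule: Jan 12→Jules, Jan 13→Pham, Jan 14→Wu, Jan 15→Jules, Jan 16→Wu, Jan 17→Wu+Pham.
Total: 21 + 25 + 17 + 21 + 17 + 17 + 25 = €143.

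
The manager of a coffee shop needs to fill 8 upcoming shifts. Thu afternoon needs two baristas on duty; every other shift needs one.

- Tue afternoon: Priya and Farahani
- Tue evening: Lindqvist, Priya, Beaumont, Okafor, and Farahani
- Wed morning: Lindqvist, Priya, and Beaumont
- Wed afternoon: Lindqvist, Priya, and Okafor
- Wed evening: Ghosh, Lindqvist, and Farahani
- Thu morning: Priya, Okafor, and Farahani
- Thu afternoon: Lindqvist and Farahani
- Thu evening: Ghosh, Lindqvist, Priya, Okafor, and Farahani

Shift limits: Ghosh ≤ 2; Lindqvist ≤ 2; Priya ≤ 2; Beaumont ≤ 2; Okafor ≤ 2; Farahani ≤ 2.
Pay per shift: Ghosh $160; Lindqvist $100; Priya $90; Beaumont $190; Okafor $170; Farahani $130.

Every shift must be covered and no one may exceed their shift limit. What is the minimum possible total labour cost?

Thu afternoon can only be covered by Lindqvist and Farahani, so that assignment is forced.
Picking the cheapest available barista for each shift independently would cost $870, but that ignores the shift limits.
An optimal schedule: Tue afternoon→Priya, Tue evening→Okafor, Wed morning→Priya, Wed afternoon→Lindqvist, Wed evening→Ghosh, Thu morning→Farahani, Thu afternoon→Lindqvist+Farahani, Thu evening→Ghosh.
Total: 90 + 170 + 90 + 100 + 160 + 130 + 100 + 130 + 160 = $1130.

$1130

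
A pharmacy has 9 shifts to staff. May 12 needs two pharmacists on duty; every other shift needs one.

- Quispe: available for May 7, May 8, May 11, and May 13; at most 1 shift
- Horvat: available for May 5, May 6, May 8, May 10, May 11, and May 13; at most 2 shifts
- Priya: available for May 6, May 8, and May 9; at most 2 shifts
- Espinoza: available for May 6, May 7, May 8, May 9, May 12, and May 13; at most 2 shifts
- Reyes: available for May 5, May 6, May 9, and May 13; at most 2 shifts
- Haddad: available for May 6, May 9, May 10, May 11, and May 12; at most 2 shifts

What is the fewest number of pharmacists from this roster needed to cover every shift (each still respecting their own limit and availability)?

5

10 slots to fill and no one can take more than 2, so at least ⌈10/2⌉ = 5 pharmacists are needed.
Horvat, Priya, Espinoza, Reyes, and Haddad alone can cover everything: May 5→Horvat, May 6→Reyes, May 7→Espinoza, May 8→Priya, May 9→Priya, May 10→Horvat, May 11→Haddad, May 12→Espinoza+Haddad, May 13→Reyes.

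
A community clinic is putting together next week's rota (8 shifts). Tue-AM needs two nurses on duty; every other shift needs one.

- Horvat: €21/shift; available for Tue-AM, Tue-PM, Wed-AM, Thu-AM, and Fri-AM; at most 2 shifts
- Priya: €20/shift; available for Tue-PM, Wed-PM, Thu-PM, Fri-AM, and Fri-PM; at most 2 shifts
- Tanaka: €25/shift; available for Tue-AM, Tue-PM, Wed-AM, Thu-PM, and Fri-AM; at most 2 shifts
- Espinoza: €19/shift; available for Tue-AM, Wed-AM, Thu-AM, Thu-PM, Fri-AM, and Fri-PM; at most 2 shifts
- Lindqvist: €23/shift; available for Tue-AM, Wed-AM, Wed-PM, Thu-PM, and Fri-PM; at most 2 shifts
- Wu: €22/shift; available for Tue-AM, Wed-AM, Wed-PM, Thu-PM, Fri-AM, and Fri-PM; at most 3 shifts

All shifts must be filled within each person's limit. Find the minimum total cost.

€186

Picking the cheapest available nurse for each shift independently would cost €175, but that ignores the shift limits.
An optimal schedule: Tue-AM→Horvat+Wu, Tue-PM→Priya, Wed-AM→Horvat, Wed-PM→Priya, Thu-AM→Espinoza, Thu-PM→Wu, Fri-AM→Wu, Fri-PM→Espinoza.
Total: 21 + 22 + 20 + 21 + 20 + 19 + 22 + 22 + 19 = €186.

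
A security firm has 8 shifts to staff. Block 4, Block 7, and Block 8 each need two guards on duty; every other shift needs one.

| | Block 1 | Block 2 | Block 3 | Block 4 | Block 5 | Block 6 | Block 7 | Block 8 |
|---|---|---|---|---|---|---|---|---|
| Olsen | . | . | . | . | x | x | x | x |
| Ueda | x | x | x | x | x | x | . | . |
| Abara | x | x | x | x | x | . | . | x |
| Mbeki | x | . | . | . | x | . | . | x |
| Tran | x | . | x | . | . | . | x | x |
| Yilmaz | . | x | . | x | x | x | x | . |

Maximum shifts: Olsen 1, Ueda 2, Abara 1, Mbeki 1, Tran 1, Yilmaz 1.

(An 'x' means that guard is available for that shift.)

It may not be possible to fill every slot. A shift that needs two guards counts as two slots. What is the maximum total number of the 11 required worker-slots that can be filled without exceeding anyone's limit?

7

Total capacity across all guards is 1+2+1+1+1+1 = 7, and 11 slots are needed, so at most 7 can be filled.
An assignment achieving 7: Block 1→Mbeki, Block 2→Ueda, Block 3→Ueda, Block 4→Abara+Yilmaz, Block 6→Olsen, Block 7→Tran.
Loads: Olsen 1/1, Ueda 2/2, Abara 1/1, Mbeki 1/1, Tran 1/1, Yilmaz 1/1.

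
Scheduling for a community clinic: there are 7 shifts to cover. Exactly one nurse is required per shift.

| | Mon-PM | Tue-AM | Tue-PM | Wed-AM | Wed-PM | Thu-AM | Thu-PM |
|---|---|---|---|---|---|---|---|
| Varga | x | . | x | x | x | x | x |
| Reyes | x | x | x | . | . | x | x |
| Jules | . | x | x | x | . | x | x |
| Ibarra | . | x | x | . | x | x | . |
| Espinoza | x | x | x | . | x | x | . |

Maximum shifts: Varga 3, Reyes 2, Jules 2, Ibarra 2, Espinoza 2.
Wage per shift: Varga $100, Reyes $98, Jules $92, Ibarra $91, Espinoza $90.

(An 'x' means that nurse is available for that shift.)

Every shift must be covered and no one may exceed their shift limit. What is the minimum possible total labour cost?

$644

Picking the cheapest available nurse for each shift independently would cost $634, but that ignores the shift limits.
An optimal schedule: Mon-PM→Espinoza, Tue-AM→Ibarra, Tue-PM→Ibarra, Wed-AM→Jules, Wed-PM→Espinoza, Thu-AM→Reyes, Thu-PM→Jules.
Total: 90 + 91 + 91 + 92 + 90 + 98 + 92 = $644.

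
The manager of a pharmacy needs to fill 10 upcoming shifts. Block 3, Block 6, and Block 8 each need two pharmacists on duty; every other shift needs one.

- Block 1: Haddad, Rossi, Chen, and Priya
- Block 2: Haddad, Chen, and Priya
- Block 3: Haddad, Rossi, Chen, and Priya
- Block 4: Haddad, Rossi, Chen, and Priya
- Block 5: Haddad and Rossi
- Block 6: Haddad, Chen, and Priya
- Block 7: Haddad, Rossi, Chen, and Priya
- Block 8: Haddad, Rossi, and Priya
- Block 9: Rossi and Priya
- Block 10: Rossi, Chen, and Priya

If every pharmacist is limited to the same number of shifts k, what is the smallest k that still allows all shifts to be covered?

4

With 4 pharmacists and 13 worker-slots to fill, someone must work at least ⌈13/4⌉ = 4 shifts, so k ≥ 4.
k = 4 works: Block 1→Rossi, Block 2→Haddad, Block 3→Chen+Priya, Block 4→Chen, Block 5→Haddad, Block 6→Haddad+Chen, Block 7→Chen, Block 8→Haddad+Rossi, Block 9→Rossi, Block 10→Rossi.
Loads: Haddad 4, Rossi 4, Chen 4, Priya 1 — all ≤ 4.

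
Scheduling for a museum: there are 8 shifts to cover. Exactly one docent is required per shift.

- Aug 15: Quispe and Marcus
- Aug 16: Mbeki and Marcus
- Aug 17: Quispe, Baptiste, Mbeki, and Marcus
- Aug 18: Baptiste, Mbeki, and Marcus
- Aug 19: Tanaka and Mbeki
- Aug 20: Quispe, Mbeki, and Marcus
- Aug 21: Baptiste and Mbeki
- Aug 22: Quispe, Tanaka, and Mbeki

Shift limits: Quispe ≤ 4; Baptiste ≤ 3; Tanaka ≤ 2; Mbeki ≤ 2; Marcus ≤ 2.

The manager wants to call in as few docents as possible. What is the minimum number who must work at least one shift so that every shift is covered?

3

8 slots to fill and no one can take more than 4, so at least ⌈8/4⌉ = 2 docents are needed.
Any 2 docents together have capacity at most 4+3 = 7 < 8 slots, so 2 can never suffice.
Quispe, Baptiste, and Mbeki alone can cover everything: Aug 15→Quispe, Aug 16→Mbeki, Aug 17→Quispe, Aug 18→Baptiste, Aug 19→Mbeki, Aug 20→Quispe, Aug 21→Baptiste, Aug 22→Quispe.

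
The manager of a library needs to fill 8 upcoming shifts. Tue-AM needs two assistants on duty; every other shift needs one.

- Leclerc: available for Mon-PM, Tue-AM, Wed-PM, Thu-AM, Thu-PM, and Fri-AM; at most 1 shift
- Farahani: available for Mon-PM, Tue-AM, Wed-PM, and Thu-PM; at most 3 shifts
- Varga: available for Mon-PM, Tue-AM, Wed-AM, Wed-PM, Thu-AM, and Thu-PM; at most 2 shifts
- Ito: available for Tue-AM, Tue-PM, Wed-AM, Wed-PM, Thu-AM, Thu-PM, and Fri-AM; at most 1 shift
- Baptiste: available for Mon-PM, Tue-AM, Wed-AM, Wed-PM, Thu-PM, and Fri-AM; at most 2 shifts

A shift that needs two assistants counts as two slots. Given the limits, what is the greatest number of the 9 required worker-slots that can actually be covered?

9

Total capacity across all assistants is 1+3+2+1+2 = 9, and 9 slots are needed, so at most 9 can be filled.
An assignment achieving 9: Mon-PM→Farahani, Tue-AM→Farahani+Varga, Tue-PM→Ito, Wed-AM→Varga, Wed-PM→Farahani, Thu-AM→Leclerc, Thu-PM→Baptiste, Fri-AM→Baptiste.
Loads: Leclerc 1/1, Farahani 3/3, Varga 2/2, Ito 1/1, Baptiste 2/2.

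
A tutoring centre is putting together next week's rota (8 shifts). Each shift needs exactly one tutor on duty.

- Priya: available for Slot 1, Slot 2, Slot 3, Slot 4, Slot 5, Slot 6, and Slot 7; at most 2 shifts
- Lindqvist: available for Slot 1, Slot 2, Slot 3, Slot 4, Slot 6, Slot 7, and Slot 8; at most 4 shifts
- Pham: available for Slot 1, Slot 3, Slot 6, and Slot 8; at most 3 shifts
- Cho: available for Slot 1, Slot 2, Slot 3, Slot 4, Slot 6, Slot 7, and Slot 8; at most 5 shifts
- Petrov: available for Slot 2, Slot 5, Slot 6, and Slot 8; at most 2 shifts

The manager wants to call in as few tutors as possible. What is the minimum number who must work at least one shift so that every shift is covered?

8 slots to fill and no one can take more than 5, so at least ⌈8/5⌉ = 2 tutors are needed.
No set of 2 tutors can cover every shift (each such set leaves at least one shift with no one available or exceeds a cap).
Priya, Lindqvist, and Pham alone can cover everything: Slot 1→Lindqvist, Slot 2→Priya, Slot 3→Pham, Slot 4→Lindqvist, Slot 5→Priya, Slot 6→Pham, Slot 7→Lindqvist, Slot 8→Lindqvist.

3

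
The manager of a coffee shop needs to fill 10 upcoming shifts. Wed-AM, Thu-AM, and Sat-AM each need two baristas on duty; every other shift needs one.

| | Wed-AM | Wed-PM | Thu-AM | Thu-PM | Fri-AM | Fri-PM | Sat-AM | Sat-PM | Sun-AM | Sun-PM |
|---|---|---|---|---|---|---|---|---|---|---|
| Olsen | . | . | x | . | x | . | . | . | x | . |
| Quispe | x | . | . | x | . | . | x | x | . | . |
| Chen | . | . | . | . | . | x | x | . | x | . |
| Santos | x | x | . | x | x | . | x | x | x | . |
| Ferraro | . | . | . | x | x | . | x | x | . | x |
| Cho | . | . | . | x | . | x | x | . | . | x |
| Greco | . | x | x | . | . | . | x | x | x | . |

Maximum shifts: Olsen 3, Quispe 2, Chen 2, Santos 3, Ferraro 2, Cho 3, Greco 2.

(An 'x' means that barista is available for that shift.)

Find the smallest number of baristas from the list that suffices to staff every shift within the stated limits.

13 slots to fill and no one can take more than 3, so at least ⌈13/3⌉ = 5 baristas are needed.
Olsen, Quispe, Santos, Cho, and Greco alone can cover everything: Wed-AM→Quispe+Santos, Wed-PM→Santos, Thu-AM→Olsen+Greco, Thu-PM→Quispe, Fri-AM→Olsen, Fri-PM→Cho, Sat-AM→Cho+Greco, Sat-PM→Santos, Sun-AM→Olsen, Sun-PM→Cho.

5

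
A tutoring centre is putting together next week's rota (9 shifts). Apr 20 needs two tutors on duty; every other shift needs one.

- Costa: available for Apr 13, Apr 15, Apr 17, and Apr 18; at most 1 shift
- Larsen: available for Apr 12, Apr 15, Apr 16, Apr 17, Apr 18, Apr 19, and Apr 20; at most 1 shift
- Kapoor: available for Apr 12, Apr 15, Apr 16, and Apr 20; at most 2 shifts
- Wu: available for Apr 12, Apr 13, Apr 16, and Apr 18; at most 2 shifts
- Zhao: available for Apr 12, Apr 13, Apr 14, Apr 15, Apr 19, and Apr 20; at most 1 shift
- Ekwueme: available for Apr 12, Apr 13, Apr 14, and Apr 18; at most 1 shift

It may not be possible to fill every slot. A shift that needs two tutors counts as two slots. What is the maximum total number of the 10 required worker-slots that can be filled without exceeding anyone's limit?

Total capacity across all tutors is 1+1+2+2+1+1 = 8, and 10 slots are needed, so at most 8 can be filled.
An assignment achieving 8: Apr 12→Ekwueme, Apr 13→Wu, Apr 14→Zhao, Apr 16→Kapoor, Apr 17→Costa, Apr 18→Wu, Apr 19→Larsen, Apr 20→Kapoor.
Loads: Costa 1/1, Larsen 1/1, Kapoor 2/2, Wu 2/2, Zhao 1/1, Ekwueme 1/1.

8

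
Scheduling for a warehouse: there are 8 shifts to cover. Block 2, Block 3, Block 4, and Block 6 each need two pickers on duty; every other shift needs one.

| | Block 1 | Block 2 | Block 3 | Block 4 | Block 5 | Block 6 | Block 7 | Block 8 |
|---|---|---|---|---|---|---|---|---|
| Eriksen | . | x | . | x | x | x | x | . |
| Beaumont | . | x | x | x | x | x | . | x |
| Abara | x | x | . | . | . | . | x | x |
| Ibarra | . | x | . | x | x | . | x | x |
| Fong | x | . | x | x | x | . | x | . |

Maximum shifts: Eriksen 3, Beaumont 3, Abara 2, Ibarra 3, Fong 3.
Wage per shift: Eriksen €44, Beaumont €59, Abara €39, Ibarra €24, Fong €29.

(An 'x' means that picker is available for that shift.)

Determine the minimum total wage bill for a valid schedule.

€443

Block 3 can only be covered by Beaumont and Fong, so that assignment is forced.
Block 6 can only be covered by Eriksen and Beaumont, so that assignment is forced.
Picking the cheapest available picker for each shift independently would cost €408, but that ignores the shift limits.
An optimal schedule: Block 1→Fong, Block 2→Ibarra+Abara, Block 3→Fong+Beaumont, Block 4→Fong+Eriksen, Block 5→Ibarra, Block 6→Eriksen+Beaumont, Block 7→Abara, Block 8→Ibarra.
Total: 29 + 24 + 39 + 29 + 59 + 29 + 44 + 24 + 44 + 59 + 39 + 24 = €443.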